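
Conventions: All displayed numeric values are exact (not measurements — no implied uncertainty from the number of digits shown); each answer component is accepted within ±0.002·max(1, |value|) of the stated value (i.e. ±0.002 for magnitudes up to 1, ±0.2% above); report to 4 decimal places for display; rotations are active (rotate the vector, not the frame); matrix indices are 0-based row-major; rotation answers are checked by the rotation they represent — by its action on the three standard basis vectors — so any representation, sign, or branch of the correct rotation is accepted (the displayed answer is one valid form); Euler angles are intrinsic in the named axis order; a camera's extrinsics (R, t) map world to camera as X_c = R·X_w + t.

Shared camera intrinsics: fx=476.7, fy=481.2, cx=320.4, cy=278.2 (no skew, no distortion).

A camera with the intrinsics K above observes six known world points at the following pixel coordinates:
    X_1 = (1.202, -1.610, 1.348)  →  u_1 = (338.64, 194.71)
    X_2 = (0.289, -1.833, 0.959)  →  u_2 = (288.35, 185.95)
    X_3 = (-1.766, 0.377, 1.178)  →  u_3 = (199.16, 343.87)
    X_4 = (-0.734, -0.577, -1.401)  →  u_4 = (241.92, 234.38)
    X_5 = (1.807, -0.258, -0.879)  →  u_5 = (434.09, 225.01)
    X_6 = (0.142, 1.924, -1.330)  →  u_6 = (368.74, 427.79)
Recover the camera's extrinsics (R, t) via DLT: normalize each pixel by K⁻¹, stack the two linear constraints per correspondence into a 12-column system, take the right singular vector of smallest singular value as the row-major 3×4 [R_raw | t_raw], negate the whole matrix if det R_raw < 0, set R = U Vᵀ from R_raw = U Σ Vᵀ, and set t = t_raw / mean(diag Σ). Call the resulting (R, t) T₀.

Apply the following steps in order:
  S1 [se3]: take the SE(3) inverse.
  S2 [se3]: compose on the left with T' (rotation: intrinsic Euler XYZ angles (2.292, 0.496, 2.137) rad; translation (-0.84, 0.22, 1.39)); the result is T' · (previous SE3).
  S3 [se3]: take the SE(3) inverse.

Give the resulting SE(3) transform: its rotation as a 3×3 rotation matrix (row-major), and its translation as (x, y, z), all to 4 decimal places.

rotation (matrix) = ((-0.7013, -0.6220, 0.3481), (-0.5245, 0.1197, -0.8429), (0.4827, -0.7738, -0.4102)), translation = (-1.1762, 0.8048, 8.1261)

source (pnp_recover): camera pose = R=[0.9587 0.2553 -0.1251; -0.2343 0.9588 0.1608; 0.1610 -0.1249 0.9790], t=(-0.2400, 0.1000, 6.9802)
after S1 (invert_se3): R=[0.9587 -0.2343 0.1610; 0.2553 0.9588 -0.1249; -0.1251 0.1608 0.9790], t=(-0.8701, 0.8372, -6.8799)
after S2 (compose_se3): R=[-0.7013 -0.5245 0.4827; -0.6220 0.1197 -0.7738; 0.3481 -0.8429 -0.4102], t=(-4.3252, 5.4599, 4.4212)
after S3 (invert_se3): R=[-0.7013 -0.6220 0.3481; -0.5245 0.1197 -0.8429; 0.4827 -0.7738 -0.4102], t=(-1.1762, 0.8048, 8.1261)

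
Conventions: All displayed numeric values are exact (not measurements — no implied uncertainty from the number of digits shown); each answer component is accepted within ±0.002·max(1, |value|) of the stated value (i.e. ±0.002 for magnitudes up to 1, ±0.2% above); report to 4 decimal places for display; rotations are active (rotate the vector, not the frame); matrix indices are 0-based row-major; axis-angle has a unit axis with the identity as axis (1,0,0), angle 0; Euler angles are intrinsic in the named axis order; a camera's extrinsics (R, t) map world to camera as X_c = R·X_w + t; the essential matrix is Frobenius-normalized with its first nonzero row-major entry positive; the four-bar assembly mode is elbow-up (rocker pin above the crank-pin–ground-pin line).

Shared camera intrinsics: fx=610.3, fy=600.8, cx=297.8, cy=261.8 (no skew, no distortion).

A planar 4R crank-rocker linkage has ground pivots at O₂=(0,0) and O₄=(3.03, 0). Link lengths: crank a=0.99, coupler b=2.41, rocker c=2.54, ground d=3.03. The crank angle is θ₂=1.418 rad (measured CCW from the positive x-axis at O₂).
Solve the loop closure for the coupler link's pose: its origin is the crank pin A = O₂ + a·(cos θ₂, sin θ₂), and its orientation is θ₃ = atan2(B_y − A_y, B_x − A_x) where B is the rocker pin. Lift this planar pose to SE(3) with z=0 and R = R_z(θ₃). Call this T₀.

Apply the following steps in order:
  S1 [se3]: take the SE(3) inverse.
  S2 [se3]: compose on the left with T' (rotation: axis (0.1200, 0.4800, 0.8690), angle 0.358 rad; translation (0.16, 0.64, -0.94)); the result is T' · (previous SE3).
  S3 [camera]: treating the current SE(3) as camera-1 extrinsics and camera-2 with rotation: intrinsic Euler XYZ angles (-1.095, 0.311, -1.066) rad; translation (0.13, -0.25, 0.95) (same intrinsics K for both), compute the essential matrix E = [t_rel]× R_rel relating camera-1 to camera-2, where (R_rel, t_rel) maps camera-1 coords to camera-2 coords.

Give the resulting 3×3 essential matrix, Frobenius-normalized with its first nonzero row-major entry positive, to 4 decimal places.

source (fourbar_fk): coupler pose = R=[0.8163 -0.5776 0.0000; 0.5776 0.8163 0.0000; 0.0000 0.0000 1.0000], t=(0.1507, 0.9785, 0.0000)
after S1 (invert_se3): R=[0.8163 0.5776 0.0000; -0.5776 0.8163 0.0000; 0.0000 0.0000 1.0000], t=(-0.6882, -0.7117, 0.0000)
after S2 (compose_se3): R=[0.9391 0.2960 0.1748; -0.2979 0.9545 -0.0156; -0.1715 -0.0374 0.9845], t=(-0.2711, -0.2490, -0.8775)
after S3 (essential): [0.3477 -0.2548 -0.4614; 0.2433 0.6189 0.0072; -0.2895 -0.1157 0.2485]

matrix = [0.3477 -0.2548 -0.4614; 0.2433 0.6189 0.0072; -0.2895 -0.1157 0.2485]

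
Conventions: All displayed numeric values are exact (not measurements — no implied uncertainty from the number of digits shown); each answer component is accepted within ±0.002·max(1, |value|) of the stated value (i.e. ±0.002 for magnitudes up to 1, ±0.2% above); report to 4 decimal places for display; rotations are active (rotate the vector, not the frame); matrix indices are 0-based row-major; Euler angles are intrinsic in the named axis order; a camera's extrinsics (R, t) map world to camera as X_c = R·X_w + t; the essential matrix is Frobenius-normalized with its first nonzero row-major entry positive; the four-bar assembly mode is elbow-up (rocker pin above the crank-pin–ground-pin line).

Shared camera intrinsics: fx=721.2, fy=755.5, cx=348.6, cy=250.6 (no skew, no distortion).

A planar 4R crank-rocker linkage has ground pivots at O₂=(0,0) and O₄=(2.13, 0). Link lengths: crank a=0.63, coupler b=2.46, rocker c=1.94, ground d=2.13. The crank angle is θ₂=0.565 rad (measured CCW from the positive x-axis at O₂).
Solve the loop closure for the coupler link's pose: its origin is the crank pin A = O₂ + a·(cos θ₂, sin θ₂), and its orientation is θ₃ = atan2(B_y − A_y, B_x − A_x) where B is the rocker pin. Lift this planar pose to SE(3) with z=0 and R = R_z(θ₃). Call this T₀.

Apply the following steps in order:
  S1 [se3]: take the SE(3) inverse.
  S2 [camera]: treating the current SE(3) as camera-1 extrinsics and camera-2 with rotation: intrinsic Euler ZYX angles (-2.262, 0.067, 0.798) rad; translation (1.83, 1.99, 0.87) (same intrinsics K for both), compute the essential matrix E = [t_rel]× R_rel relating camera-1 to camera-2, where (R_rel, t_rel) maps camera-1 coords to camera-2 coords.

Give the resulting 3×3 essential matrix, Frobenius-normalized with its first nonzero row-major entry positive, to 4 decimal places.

matrix = [0.4485 0.2040 0.1556; -0.2472 -0.0359 -0.5177; -0.3675 -0.2680 0.4423]

source (fourbar_fk): coupler pose = R=[0.7660 -0.6429 0.0000; 0.6429 0.7660 0.0000; 0.0000 0.0000 1.0000], t=(0.5321, 0.3373, 0.0000)
after S1 (invert_se3): R=[0.7660 0.6429 0.0000; -0.6429 0.7660 0.0000; 0.0000 0.0000 1.0000], t=(-0.6244, 0.0837, 0.0000)
after S2 (essential): [0.4485 0.2040 0.1556; -0.2472 -0.0359 -0.5177; -0.3675 -0.2680 0.4423]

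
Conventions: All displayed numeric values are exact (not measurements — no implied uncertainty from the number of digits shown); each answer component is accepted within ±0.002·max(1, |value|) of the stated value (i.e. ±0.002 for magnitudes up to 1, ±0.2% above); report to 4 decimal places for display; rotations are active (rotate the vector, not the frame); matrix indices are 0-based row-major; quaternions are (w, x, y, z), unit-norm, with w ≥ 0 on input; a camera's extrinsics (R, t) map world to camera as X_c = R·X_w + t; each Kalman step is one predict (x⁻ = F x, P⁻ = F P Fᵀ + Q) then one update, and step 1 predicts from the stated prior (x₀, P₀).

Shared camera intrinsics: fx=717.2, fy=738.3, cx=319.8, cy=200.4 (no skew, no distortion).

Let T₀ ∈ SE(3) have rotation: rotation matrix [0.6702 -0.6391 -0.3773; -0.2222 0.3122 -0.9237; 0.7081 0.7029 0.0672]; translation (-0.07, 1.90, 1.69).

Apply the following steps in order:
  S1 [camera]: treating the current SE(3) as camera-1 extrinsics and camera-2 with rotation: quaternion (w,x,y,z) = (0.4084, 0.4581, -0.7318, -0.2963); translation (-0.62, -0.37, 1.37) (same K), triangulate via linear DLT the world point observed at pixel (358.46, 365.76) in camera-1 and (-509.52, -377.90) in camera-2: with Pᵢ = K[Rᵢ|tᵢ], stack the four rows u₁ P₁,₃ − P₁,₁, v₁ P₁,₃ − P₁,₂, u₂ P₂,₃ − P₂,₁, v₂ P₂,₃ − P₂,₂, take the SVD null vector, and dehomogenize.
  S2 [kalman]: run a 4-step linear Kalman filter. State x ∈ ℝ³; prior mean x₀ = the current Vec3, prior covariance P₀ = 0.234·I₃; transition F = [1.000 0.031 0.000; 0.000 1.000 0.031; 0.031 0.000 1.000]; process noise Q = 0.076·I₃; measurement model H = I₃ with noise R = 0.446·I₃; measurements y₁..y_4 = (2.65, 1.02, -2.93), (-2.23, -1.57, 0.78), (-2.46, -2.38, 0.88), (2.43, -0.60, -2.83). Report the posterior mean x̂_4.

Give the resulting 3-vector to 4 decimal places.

result = (0.4248, -0.7949, -0.7976)

after S1 (triangulate): (1.6486, 0.7006, 1.0675)
after S2 (kf_track): (0.4248, -0.7949, -0.7976)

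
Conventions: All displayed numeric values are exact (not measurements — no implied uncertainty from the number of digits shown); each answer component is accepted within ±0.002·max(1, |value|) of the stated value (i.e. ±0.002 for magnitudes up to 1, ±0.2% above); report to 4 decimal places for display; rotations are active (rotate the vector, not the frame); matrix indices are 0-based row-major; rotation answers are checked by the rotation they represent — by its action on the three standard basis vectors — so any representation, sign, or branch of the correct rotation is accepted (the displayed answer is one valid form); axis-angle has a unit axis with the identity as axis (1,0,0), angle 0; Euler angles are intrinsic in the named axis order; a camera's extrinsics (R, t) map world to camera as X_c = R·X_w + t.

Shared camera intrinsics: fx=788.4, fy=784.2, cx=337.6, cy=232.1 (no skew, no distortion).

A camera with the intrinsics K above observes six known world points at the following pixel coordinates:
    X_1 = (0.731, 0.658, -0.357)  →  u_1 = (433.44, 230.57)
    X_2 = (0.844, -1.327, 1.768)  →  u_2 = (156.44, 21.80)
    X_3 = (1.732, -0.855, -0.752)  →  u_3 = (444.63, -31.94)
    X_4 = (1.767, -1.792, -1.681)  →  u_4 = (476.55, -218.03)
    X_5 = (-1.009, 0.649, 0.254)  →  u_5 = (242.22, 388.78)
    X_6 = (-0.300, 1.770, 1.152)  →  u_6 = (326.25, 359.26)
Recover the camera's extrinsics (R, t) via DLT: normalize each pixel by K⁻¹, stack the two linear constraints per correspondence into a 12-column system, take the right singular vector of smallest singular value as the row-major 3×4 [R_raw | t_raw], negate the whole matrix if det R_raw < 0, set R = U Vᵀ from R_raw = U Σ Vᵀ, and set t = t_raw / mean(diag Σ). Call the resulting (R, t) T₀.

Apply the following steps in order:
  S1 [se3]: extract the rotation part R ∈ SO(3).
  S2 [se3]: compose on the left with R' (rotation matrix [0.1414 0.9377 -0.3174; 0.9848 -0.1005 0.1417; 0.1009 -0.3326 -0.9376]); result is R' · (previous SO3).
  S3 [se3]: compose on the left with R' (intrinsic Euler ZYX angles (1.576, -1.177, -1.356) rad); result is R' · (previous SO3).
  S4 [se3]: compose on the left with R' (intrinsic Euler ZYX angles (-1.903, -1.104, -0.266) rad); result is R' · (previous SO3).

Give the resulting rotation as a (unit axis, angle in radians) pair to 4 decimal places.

rotation (axis_angle) = ((0.4994, -0.0026, -0.8664), 2.1063)

source (pnp_recover): camera pose = R=[0.6208 0.5739 -0.5341; -0.7479 0.6379 -0.1839; 0.2352 0.5136 0.8252], t=(-0.3200, 0.0501, 5.5602)
after S1 (rot_of_se3): [0.6208 0.5739 -0.5341; -0.7479 0.6379 -0.1839; 0.2352 0.5136 0.8252]
after S2 (compose_so3): [-0.6881 0.5162 -0.5099; 0.7199 0.5738 -0.3906; 0.0909 -0.6358 -0.7664]
after S3 (compose_so3): [-0.2442 0.4945 0.8341; 0.3663 0.8435 -0.3929; -0.8979 0.2096 -0.3871]
after S4 (compose_so3): [-0.1336 0.7432 -0.6556; -0.7470 -0.5102 -0.4262; -0.6512 0.4329 0.6233]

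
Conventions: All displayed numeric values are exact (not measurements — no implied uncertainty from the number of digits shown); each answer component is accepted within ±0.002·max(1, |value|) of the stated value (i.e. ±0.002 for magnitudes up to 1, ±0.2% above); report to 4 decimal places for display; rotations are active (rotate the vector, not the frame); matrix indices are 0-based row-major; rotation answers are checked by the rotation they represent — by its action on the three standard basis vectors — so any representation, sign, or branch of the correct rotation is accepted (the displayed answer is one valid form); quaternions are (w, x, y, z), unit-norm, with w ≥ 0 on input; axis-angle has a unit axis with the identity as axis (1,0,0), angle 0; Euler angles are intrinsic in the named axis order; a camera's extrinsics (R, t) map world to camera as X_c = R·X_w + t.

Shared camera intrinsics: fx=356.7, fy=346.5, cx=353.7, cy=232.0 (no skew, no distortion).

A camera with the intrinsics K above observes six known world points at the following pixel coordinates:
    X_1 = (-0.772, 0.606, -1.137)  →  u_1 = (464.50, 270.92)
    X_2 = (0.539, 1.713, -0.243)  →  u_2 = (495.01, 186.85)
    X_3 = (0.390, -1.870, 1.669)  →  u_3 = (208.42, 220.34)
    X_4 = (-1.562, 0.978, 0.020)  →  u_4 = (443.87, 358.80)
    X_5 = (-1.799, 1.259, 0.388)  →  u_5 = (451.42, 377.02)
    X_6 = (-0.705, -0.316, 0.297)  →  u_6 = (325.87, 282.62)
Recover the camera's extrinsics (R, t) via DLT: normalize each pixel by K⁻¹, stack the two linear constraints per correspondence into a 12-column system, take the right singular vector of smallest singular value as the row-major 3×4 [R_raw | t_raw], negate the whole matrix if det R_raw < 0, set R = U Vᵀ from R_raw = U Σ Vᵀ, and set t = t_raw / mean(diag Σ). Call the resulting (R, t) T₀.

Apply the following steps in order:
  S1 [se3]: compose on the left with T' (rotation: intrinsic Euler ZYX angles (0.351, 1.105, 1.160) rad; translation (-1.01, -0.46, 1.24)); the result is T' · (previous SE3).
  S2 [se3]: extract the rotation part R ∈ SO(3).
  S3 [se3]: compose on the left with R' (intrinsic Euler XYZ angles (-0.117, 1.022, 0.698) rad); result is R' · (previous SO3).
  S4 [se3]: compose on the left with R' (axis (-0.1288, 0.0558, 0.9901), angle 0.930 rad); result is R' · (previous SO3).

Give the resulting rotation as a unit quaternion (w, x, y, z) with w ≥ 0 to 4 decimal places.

rotation (quat) = (0.4594, -0.7837, 0.3977, -0.1289)

source (pnp_recover): camera pose = R=[0.0015 0.9665 -0.2565; -0.9574 0.0754 0.2786; 0.2886 0.2452 0.9255], t=(0.0604, -0.1300, 4.1401)
after S1 (compose_se3): R=[-0.4167 0.6147 0.6697; -0.8415 0.0178 -0.5399; -0.3438 -0.7886 0.5099], t=(1.6255, -3.5924, 1.8751)
after S2 (rot_of_se3): [-0.4167 0.6147 0.6697; -0.8415 0.0178 -0.5399; -0.3438 -0.7886 0.5099]
after S3 (compose_so3): [-0.1777 -0.4330 0.8837; -0.9493 0.3121 -0.0380; -0.2593 -0.8456 -0.4665]
after S4 (compose_so3): [0.6505 -0.5048 0.5675; -0.7418 -0.2616 0.6175; -0.1633 -0.8226 -0.5446]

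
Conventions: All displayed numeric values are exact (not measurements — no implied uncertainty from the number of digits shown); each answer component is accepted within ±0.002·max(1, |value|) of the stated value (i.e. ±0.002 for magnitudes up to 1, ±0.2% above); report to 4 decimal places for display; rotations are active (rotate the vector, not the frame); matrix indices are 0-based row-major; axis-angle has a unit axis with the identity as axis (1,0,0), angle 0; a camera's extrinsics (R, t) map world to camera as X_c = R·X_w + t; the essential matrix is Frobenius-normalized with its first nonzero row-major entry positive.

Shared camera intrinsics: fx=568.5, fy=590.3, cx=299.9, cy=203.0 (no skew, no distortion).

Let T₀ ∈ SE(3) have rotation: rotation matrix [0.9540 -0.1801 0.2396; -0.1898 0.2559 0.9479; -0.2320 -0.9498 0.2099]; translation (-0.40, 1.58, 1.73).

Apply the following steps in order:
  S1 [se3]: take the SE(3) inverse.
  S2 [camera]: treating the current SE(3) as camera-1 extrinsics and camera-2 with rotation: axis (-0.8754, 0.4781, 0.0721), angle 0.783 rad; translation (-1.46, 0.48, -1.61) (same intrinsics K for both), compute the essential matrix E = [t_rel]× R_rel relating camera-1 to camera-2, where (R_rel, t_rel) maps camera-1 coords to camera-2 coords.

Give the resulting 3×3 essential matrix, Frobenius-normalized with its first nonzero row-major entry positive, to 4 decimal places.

after S1 (invert_se3): R=[0.9540 -0.1898 -0.2320; -0.1801 0.2559 -0.9498; 0.2396 0.9479 0.2099], t=(1.0829, 1.1668, -1.7650)
after S2 (essential): [0.3146 0.5395 0.0874; 0.3336 0.1180 0.1950; 0.3767 -0.4219 0.3452]

matrix = [0.3146 0.5395 0.0874; 0.3336 0.1180 0.1950; 0.3767 -0.4219 0.3452]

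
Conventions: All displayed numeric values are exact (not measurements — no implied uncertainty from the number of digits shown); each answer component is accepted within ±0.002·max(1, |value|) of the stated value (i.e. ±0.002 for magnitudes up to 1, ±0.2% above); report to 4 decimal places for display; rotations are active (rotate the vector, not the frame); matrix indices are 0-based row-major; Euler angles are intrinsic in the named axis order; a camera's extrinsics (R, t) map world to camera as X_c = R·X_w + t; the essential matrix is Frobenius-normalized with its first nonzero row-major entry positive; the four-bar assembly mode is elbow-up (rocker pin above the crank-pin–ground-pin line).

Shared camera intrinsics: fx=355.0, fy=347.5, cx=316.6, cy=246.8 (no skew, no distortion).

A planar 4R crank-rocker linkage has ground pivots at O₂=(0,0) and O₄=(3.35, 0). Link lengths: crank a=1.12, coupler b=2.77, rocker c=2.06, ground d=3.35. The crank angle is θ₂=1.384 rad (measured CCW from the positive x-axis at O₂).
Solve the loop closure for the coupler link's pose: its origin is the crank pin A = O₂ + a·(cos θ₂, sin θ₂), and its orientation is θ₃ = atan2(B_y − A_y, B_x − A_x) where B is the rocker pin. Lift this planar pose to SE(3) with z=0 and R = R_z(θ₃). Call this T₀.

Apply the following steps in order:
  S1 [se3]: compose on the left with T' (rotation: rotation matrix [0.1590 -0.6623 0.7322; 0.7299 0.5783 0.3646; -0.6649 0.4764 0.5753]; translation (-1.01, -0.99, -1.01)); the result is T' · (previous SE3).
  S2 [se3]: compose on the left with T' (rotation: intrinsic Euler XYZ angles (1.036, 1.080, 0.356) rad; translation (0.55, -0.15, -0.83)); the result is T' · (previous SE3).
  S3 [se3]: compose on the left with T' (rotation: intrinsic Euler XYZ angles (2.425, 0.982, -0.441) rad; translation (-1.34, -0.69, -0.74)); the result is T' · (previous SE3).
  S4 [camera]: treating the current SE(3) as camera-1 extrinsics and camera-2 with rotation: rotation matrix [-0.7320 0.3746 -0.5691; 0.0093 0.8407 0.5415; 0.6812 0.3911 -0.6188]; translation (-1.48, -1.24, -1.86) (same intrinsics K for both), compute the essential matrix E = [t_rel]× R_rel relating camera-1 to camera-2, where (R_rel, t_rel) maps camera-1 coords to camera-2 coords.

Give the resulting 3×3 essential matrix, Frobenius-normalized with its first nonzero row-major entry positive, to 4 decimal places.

matrix = [0.3743 0.1886 -0.2506; 0.2513 -0.6366 -0.1744; -0.3751 -0.2432 0.2507]

source (fourbar_fk): coupler pose = R=[0.9466 -0.3223 0.0000; 0.3223 0.9466 0.0000; 0.0000 0.0000 1.0000], t=(0.2080, 1.1005, 0.0000)
after S1 (compose_se3): R=[-0.0630 -0.6782 0.7322; 0.8773 0.3122 0.3646; -0.4758 0.6653 0.5753], t=(-1.7058, -0.2018, -0.6240)
after S2 (compose_se3): R=[-0.5916 0.2359 0.7710; 0.3241 -0.8060 0.4953; 0.7382 0.5428 0.4004], t=(-0.7208, -1.4562, -0.9671)
after S3 (compose_se3): R=[0.3936 0.3788 0.8376; -0.8973 0.3561 0.2607; -0.1995 -0.8542 0.4801], t=(-2.8514, -0.2718, -1.7964)
after S4 (essential): [0.3743 0.1886 -0.2506; 0.2513 -0.6366 -0.1744; -0.3751 -0.2432 0.2507]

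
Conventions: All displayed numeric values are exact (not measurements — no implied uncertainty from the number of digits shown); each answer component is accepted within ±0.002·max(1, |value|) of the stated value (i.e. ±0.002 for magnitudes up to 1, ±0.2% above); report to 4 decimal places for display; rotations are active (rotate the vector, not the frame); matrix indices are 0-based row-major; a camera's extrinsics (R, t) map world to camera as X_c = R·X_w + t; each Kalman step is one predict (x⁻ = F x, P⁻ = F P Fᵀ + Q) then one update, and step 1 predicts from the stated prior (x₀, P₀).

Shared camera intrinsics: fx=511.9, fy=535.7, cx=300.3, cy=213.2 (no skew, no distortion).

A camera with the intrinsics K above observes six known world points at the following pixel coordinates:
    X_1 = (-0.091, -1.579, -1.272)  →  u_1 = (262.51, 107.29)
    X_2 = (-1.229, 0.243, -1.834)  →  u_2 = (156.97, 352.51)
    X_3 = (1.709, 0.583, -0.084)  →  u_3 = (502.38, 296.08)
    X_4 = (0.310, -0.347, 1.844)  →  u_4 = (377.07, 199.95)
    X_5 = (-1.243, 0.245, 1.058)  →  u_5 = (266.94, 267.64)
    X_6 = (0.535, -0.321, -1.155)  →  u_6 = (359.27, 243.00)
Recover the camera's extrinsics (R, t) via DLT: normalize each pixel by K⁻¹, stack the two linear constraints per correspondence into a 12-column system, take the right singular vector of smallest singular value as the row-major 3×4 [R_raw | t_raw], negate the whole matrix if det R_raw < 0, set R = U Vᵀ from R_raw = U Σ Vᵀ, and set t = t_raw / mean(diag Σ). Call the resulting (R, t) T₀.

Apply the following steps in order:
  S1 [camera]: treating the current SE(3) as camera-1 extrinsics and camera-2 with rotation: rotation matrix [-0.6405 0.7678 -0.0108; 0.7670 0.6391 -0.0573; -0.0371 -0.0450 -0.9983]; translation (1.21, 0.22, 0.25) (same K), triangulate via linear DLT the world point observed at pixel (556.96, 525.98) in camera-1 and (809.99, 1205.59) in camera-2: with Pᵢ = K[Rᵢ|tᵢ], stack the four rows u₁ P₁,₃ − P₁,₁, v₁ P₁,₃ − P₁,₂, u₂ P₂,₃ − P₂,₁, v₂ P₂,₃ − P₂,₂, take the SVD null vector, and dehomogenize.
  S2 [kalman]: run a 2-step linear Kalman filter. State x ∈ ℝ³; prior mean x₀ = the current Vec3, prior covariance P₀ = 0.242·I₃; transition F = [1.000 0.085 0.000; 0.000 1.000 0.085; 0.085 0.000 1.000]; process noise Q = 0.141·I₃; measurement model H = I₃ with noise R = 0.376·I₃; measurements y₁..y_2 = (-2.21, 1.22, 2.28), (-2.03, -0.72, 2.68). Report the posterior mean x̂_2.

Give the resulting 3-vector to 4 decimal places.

result = (-0.9388, 0.4902, 1.4103)

source (pnp_recover): camera pose = R=[0.9466 0.1757 0.2704; -0.1399 0.9793 -0.1464; -0.2905 0.1007 0.9516], t=(0.3800, 0.4700, 5.7804)
after S1 (triangulate): (1.7984, 1.9594, -1.4929)
after S2 (kf_track): (-0.9388, 0.4902, 1.4103)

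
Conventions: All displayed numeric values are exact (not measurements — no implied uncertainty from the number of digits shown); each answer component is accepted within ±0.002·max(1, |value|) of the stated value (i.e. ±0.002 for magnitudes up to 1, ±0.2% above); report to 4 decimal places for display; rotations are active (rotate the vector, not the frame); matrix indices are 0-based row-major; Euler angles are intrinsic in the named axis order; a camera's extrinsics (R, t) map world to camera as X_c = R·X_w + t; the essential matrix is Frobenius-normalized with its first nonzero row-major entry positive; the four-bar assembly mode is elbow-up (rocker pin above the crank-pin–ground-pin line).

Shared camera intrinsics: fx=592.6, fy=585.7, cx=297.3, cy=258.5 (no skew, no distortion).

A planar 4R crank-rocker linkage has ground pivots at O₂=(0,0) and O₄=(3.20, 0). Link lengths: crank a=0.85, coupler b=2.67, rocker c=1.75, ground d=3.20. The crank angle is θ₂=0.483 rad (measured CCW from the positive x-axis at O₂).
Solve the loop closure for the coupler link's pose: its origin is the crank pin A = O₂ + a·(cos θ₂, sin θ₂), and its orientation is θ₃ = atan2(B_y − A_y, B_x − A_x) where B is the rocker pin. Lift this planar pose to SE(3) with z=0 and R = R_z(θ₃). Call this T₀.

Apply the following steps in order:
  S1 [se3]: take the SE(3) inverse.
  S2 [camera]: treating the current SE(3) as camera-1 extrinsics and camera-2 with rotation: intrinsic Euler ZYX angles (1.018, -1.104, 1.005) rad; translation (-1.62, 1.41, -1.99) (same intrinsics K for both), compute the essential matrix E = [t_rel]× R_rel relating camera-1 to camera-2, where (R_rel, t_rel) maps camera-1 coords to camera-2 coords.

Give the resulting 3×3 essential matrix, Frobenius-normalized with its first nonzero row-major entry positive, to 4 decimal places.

source (fourbar_fk): coupler pose = R=[0.8629 -0.5054 0.0000; 0.5054 0.8629 0.0000; 0.0000 0.0000 1.0000], t=(0.7528, 0.3948, 0.0000)
after S1 (invert_se3): R=[0.8629 0.5054 0.0000; -0.5054 0.8629 0.0000; 0.0000 0.0000 1.0000], t=(-0.8491, 0.0398, 0.0000)
after S2 (essential): [0.4483 -0.2095 -0.1658; 0.5302 0.2088 -0.0312; 0.0238 0.5974 0.2109]

matrix = [0.4483 -0.2095 -0.1658; 0.5302 0.2088 -0.0312; 0.0238 0.5974 0.2109]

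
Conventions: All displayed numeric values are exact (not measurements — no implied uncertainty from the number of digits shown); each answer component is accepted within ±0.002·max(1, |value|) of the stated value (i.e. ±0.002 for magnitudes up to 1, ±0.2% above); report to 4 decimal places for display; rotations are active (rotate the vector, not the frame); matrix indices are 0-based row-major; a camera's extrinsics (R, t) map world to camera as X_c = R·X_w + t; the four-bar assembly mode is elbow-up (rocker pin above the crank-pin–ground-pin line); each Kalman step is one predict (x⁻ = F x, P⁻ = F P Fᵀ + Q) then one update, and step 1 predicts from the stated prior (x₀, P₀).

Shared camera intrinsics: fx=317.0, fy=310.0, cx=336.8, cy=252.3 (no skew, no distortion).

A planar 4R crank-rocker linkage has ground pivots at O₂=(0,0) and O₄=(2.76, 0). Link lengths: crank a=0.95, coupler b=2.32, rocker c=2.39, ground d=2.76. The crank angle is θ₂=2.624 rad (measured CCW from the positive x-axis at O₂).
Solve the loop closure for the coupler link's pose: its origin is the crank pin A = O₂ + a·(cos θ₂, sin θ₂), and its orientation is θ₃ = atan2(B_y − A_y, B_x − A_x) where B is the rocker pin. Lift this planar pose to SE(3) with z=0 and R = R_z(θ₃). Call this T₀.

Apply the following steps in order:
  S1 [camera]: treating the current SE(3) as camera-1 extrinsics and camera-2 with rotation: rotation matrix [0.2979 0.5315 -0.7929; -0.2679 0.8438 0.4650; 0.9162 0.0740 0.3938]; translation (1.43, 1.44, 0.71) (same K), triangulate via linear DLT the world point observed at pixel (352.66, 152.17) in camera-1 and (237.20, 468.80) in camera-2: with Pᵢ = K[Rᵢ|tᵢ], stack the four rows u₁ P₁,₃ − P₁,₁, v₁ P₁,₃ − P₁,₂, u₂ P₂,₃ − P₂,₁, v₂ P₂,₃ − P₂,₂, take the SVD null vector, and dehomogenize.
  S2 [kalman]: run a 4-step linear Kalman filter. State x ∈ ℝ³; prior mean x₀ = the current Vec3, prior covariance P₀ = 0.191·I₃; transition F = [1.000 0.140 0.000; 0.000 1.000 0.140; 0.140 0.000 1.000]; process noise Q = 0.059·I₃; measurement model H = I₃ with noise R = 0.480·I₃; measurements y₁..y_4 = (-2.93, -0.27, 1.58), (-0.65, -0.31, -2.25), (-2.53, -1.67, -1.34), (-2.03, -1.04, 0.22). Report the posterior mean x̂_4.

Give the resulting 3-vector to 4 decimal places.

result = (-1.8445, -1.0623, -0.3972)

source (fourbar_fk): coupler pose = R=[0.8378 -0.5460 0.0000; 0.5460 0.8378 0.0000; 0.0000 0.0000 1.0000], t=(-0.8256, 0.4701, 0.0000)
after S1 (triangulate): (0.2231, -1.3141, 1.5761)
after S2 (kf_track): (-1.8445, -1.0623, -0.3972)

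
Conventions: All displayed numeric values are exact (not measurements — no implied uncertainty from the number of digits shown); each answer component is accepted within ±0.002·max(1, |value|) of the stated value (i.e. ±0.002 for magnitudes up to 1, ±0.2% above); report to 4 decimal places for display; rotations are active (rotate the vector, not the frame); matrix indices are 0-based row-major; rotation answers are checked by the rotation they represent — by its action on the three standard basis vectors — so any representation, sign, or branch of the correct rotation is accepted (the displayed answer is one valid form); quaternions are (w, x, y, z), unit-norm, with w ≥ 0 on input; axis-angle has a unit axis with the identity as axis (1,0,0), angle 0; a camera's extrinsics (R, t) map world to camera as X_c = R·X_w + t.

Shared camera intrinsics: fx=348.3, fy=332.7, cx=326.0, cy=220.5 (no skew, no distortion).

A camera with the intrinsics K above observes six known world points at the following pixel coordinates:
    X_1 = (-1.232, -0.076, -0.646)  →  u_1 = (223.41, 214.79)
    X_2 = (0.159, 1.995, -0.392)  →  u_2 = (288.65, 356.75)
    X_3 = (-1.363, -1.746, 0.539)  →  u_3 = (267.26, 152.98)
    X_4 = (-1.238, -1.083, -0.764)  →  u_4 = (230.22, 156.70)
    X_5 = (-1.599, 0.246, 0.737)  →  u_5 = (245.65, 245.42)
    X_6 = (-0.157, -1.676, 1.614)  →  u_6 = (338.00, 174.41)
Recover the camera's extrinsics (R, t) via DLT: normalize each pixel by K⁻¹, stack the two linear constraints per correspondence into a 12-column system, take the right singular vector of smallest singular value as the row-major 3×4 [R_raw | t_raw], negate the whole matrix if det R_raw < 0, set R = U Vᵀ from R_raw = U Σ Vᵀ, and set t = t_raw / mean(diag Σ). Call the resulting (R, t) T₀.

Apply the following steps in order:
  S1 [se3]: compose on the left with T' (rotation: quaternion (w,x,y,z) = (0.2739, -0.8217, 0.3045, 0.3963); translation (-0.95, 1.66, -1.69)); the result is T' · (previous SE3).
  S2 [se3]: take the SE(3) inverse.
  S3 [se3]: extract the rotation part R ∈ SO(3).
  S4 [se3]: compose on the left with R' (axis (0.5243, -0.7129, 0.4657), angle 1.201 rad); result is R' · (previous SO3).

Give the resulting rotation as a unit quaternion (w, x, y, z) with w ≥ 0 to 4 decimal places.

source (pnp_recover): camera pose = R=[0.9398 -0.1251 0.3180; 0.0497 0.9707 0.2352; -0.3381 -0.2052 0.9185], t=(-0.3100, 0.1899, 5.8095)
after S1 (compose_se3): R=[0.5985 -0.6597 -0.4546; -0.5330 -0.7515 0.3888; -0.5981 0.0097 -0.8014], t=(-4.0560, 5.6389, -4.5890)
after S2 (invert_se3): R=[0.5985 -0.5330 -0.5981; -0.6597 -0.7515 0.0097; -0.4546 0.3888 -0.8014], t=(2.6885, 1.6063, -7.7135)
after S3 (rot_of_se3): [0.5985 -0.5330 -0.5981; -0.6597 -0.7515 0.0097; -0.4546 0.3888 -0.8014]
after S4 (compose_so3): [0.9966 0.0217 0.0801; -0.0169 -0.8922 0.4513; 0.0812 -0.4511 -0.8888]

rotation (quat) = (0.2322, -0.9718, -0.0012, -0.0415)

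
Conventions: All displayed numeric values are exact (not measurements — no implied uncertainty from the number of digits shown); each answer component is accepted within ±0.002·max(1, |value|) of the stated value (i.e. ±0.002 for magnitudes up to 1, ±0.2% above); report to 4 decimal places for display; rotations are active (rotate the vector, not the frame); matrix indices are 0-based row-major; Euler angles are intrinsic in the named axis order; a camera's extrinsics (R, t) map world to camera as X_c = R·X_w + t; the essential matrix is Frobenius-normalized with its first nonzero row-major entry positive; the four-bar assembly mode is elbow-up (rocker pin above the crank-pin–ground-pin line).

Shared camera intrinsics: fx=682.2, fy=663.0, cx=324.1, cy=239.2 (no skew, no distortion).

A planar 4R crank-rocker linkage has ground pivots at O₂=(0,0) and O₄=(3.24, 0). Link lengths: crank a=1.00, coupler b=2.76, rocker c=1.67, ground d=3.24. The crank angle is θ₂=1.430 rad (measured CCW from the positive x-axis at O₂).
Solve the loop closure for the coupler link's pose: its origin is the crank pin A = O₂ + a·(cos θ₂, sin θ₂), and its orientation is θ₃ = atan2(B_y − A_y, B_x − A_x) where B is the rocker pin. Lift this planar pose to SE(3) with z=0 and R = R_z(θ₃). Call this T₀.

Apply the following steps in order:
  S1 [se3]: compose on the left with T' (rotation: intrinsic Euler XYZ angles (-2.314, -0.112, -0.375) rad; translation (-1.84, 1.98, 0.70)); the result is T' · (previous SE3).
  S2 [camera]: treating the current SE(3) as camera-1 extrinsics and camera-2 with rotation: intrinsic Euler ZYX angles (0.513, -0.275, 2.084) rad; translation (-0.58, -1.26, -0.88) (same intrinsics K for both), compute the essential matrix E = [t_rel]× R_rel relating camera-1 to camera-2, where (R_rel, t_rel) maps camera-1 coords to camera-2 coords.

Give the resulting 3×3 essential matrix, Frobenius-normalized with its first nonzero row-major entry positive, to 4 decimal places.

matrix = [0.4268 -0.3363 0.4153; -0.5302 -0.1559 0.2667; -0.1868 -0.1963 0.2869]

source (fourbar_fk): coupler pose = R=[0.9737 -0.2276 0.0000; 0.2276 0.9737 0.0000; 0.0000 0.0000 1.0000], t=(0.1403, 0.9901, 0.0000)
after S1 (compose_se3): R=[0.9833 0.1439 -0.1118; 0.1794 -0.6576 0.7317; 0.0318 -0.7395 -0.6724], t=(-1.3499, 1.4320, 0.0222)
after S2 (essential): [0.4268 -0.3363 0.4153; -0.5302 -0.1559 0.2667; -0.1868 -0.1963 0.2869]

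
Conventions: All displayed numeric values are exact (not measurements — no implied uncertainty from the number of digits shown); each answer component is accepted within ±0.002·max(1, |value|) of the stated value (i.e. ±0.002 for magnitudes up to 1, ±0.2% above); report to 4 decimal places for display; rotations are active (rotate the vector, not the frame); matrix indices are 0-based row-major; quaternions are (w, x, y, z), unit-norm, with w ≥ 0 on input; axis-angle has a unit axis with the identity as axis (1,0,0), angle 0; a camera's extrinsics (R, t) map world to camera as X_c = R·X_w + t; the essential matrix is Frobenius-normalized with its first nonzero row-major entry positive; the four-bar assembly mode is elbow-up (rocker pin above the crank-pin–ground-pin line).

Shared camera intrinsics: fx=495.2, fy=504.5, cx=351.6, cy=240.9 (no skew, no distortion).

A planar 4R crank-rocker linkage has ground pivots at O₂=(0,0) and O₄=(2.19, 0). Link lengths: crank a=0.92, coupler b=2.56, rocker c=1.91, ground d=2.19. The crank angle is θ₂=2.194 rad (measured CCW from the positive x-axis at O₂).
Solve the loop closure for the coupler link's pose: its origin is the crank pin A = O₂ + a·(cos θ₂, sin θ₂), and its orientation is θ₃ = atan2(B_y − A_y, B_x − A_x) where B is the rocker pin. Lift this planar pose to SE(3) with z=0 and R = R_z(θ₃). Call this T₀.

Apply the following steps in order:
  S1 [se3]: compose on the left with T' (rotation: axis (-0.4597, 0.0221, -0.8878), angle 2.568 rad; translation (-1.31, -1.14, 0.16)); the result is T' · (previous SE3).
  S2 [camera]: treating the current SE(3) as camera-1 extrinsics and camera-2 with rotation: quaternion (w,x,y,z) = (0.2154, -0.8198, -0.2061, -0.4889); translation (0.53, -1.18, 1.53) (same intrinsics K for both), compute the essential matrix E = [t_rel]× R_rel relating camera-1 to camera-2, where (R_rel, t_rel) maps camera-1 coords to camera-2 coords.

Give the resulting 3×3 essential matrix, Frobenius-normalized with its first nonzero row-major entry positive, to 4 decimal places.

source (fourbar_fk): coupler pose = R=[0.9001 -0.4358 0.0000; 0.4358 0.9001 0.0000; 0.0000 0.0000 1.0000], t=(-0.5369, 0.7471, 0.0000)
after S1 (compose_se3): R=[-0.2043 0.6134 0.7629; -0.8161 -0.5371 0.2134; 0.5406 -0.5790 0.6103], t=(-0.7218, -1.4981, -0.4501)
after S2 (essential): [0.1525 0.0898 -0.2144; 0.5219 0.3968 -0.1415; 0.1074 0.1848 0.6536]

matrix = [0.1525 0.0898 -0.2144; 0.5219 0.3968 -0.1415; 0.1074 0.1848 0.6536]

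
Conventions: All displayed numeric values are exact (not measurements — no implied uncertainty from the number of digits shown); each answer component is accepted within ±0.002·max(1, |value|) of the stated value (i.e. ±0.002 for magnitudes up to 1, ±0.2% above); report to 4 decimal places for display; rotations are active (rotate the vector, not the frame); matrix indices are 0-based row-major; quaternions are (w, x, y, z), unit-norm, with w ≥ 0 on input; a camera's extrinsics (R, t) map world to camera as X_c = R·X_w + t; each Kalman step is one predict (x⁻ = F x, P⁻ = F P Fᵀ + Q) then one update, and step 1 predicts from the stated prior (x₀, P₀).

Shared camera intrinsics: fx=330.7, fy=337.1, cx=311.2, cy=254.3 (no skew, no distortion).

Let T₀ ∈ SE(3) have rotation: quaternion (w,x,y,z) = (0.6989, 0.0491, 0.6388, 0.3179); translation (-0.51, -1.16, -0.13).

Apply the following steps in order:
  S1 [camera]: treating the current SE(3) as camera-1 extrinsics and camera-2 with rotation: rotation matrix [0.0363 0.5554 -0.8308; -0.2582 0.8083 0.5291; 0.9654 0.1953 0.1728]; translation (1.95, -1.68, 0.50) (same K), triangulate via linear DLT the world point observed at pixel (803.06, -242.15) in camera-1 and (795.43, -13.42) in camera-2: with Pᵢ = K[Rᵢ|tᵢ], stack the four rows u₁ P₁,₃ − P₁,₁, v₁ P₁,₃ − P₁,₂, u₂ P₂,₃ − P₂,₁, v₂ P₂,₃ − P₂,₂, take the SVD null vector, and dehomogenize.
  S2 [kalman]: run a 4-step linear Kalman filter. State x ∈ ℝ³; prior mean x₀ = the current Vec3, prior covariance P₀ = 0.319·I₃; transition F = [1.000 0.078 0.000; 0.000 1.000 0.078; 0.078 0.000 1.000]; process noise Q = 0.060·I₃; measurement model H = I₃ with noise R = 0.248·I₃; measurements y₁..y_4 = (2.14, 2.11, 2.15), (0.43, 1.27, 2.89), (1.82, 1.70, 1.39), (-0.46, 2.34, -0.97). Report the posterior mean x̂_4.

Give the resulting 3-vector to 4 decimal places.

after S1 (triangulate): (0.0975, 0.5023, 1.1247)
after S2 (kf_track): (0.6955, 1.9439, 0.8628)

result = (0.6955, 1.9439, 0.8628)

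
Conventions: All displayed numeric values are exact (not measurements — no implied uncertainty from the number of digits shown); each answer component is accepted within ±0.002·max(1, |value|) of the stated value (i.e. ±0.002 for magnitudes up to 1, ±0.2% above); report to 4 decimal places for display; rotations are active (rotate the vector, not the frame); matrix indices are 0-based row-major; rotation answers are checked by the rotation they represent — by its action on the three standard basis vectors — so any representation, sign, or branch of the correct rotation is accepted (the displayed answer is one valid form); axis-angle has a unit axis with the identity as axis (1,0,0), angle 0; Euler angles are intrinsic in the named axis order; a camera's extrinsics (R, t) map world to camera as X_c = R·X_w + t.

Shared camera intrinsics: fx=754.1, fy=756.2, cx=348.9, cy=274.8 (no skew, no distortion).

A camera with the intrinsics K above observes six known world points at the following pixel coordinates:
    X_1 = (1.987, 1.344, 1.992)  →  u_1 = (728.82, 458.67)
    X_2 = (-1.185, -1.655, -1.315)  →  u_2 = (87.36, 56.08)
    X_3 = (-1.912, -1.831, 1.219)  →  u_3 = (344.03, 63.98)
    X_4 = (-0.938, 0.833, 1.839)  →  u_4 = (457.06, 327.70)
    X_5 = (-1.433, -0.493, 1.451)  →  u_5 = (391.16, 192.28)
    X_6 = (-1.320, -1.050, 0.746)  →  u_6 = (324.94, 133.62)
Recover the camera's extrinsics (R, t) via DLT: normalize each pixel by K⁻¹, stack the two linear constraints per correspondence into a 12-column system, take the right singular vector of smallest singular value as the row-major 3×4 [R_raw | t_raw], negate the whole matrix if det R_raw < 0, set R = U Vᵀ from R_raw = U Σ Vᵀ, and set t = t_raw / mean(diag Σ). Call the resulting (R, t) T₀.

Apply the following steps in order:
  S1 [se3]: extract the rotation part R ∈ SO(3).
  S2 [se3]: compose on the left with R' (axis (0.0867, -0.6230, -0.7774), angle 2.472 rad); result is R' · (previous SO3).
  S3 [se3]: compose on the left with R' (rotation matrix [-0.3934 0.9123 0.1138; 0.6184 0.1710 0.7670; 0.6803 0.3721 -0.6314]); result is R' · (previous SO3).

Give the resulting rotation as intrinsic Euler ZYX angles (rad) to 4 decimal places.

rotation (euler_zyx) = (-2.9875, 0.1436, -2.7124)

source (pnp_recover): camera pose = R=[0.3767 0.0527 0.9248; 0.0375 0.9967 -0.0721; -0.9256 0.0619 0.3735], t=(-0.3601, -0.1600, 5.5782)
after S1 (rot_of_se3): [0.3767 0.0527 0.9248; 0.0375 0.9967 -0.0721; -0.9256 0.0619 0.3735]
after S2 (compose_so3): [0.1934 0.3129 -0.9299; -0.9714 -0.0717 -0.2262; -0.1374 0.9471 0.2901]
after S3 (compose_so3): [-0.9780 -0.0807 0.1925; -0.1519 0.9077 -0.3912; -0.1431 -0.4119 -0.8999]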